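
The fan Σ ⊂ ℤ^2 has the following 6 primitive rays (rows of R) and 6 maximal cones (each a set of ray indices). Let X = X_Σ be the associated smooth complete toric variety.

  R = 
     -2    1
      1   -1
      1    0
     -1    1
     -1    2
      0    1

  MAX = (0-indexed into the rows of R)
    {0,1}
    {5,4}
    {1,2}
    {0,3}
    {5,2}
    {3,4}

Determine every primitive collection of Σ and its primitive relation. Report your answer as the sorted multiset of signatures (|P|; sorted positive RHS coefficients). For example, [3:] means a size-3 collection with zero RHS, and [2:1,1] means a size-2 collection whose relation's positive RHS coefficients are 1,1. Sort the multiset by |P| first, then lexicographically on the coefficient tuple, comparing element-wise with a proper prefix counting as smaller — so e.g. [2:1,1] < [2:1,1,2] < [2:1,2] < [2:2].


|primitive collections| = 9. Relations:

  • {1,3}:  v_{1} + v_{3} = 0 ; sig = [2:]
  • {0,2}:  v_{0} + v_{2} = v_{3} ; sig = [2:1]
  • {1,4}:  v_{1} + v_{4} = v_{5} ; sig = [2:1]
  • {1,5}:  v_{1} + v_{5} = v_{2} ; sig = [2:1]
  • {2,3}:  v_{2} + v_{3} = v_{5} ; sig = [2:1]
  • {3,5}:  v_{3} + v_{5} = v_{4} ; sig = [2:1]
  • {0,5}:  v_{0} + v_{5} = 2·v_{3} ; sig = [2:2]
  • {2,4}:  v_{2} + v_{4} = 2·v_{5} ; sig = [2:2]
  • {0,4}:  v_{0} + v_{4} = 3·v_{3} ; sig = [2:3]

so the primitive-relation signature multiset is
[[2:], [2:1], [2:1], [2:1], [2:1], [2:1], [2:2], [2:2], [2:3]]


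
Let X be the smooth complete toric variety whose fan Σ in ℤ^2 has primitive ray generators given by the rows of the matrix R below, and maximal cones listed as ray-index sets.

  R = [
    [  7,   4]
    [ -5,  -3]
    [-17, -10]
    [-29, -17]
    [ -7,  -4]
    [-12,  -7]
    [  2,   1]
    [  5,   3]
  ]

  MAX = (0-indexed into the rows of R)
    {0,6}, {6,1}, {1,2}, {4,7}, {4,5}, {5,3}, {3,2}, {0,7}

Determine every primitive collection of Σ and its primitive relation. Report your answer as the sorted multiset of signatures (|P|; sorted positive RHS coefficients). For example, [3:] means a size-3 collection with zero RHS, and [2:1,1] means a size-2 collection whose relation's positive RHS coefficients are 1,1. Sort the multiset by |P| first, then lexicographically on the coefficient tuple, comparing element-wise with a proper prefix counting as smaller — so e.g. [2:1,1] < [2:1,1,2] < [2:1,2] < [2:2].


Primitive collections (20):

  P={0,4}:  v_{0} + v_{4} = 0 — sig = [2:]
  P={1,7}:  v_{1} + v_{7} = 0 — sig = [2:]
  P={0,1}:  v_{0} + v_{1} = v_{6} — sig = [2:1]
  P={0,5}:  v_{0} + v_{5} = v_{1} — sig = [2:1]
  P={1,4}:  v_{1} + v_{4} = v_{5} — sig = [2:1]
  P={1,5}:  v_{1} + v_{5} = v_{2} — sig = [2:1]
  P={2,5}:  v_{2} + v_{5} = v_{3} — sig = [2:1]
  P={2,7}:  v_{2} + v_{7} = v_{5} — sig = [2:1]
  P={4,6}:  v_{4} + v_{6} = v_{1} — sig = [2:1]
  P={5,7}:  v_{5} + v_{7} = v_{4} — sig = [2:1]
  P={6,7}:  v_{6} + v_{7} = v_{0} — sig = [2:1]
  P={0,3}:  v_{0} + v_{3} = v_{1} + v_{2} — sig = [2:1,1]
  P={3,6}:  v_{3} + v_{6} = 2·v_{1} + v_{2} — sig = [2:1,2]
  P={0,2}:  v_{0} + v_{2} = 2·v_{1} — sig = [2:2]
  P={1,3}:  v_{1} + v_{3} = 2·v_{2} — sig = [2:2]
  P={2,4}:  v_{2} + v_{4} = 2·v_{5} — sig = [2:2]
  P={3,7}:  v_{3} + v_{7} = 2·v_{5} — sig = [2:2]
  P={5,6}:  v_{5} + v_{6} = 2·v_{1} — sig = [2:2]
  P={2,6}:  v_{2} + v_{6} = 3·v_{1} — sig = [2:3]
  P={3,4}:  v_{3} + v_{4} = 3·v_{5} — sig = [2:3]

Hence PRS(X_Σ) =
    [2:]
    [2:]
    [2:1]
    [2:1]
    [2:1]
    [2:1]
    [2:1]
    [2:1]
    [2:1]
    [2:1]
    [2:1]
    [2:1,1]
    [2:1,2]
    [2:2]
    [2:2]
    [2:2]
    [2:2]
    [2:2]
    [2:3]
    [2:3]


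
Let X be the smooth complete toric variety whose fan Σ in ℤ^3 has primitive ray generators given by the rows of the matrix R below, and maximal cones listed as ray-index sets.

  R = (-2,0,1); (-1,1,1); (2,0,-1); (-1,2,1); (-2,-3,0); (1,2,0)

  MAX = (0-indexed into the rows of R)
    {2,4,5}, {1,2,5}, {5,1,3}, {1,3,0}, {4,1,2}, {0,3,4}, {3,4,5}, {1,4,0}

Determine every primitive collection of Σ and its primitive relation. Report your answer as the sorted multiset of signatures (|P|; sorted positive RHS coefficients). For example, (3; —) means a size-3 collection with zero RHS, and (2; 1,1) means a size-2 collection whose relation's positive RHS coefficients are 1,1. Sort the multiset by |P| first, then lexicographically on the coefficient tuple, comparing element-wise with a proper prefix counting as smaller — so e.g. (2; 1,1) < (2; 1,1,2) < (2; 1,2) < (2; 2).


Primitive collections (5):

  P={0,2}:  v_{0} + v_{2} = 0  ⟹  sig = (2; —)
  P={0,5}:  v_{0} + v_{5} = v_{3}  ⟹  sig = (2; 1)
  P={2,3}:  v_{2} + v_{3} = v_{5}  ⟹  sig = (2; 1)
  P={1,4,5}:  v_{1} + v_{4} + v_{5} = v_{0}  ⟹  sig = (3; 1)
  P={1,3,4}:  v_{1} + v_{3} + v_{4} = 2·v_{0}  ⟹  sig = (3; 2)

Sorted signature multiset PRS(X):
{ (2; —),  (2; 1) ×2,  (3; 1),  (3; 2) }


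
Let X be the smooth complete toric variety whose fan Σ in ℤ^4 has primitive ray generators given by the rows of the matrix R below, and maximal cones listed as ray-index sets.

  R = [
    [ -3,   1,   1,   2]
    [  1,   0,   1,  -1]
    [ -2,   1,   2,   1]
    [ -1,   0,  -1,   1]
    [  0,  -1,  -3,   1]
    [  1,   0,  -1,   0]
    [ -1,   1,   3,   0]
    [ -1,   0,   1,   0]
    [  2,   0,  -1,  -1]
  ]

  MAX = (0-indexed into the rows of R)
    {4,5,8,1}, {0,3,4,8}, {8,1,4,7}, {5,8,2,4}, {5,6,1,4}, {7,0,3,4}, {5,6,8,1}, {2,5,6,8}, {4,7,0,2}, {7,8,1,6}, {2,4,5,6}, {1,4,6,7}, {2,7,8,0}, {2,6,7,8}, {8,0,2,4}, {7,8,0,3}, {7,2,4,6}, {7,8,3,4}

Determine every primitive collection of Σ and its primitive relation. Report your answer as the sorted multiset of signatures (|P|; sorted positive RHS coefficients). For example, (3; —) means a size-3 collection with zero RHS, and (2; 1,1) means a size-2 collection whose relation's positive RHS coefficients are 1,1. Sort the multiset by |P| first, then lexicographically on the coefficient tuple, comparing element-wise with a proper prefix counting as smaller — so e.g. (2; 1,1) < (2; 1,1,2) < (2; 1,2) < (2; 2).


Primitive collections (12):

  • {1,3}:  v_{1} + v_{3} = 0 — sig = (2; —)
  • {5,7}:  v_{5} + v_{7} = 0 — sig = (2; —)
  • {0,1}:  v_{0} + v_{1} = v_{2} — sig = (2; 1)
  • {1,2}:  v_{1} + v_{2} = v_{6} — sig = (2; 1)
  • {2,3}:  v_{2} + v_{3} = v_{0} — sig = (2; 1)
  • {3,6}:  v_{3} + v_{6} = v_{2} — sig = (2; 1)
  • {3,5}:  v_{3} + v_{5} = v_{2} + v_{4} + v_{8} — sig = (2; 1,1,1)
  • {0,5}:  v_{0} + v_{5} = 2·v_{2} + v_{4} + v_{8} — sig = (2; 1,1,2)
  • {0,6}:  v_{0} + v_{6} = 2·v_{2} — sig = (2; 2)
  • {4,6,8}:  v_{4} + v_{6} + v_{8} = v_{5} — sig = (3; 1)
  • {2,4,7,8}:  v_{2} + v_{4} + v_{7} + v_{8} = v_{3} — sig = (4; 1)
  • {0,4,7,8}:  v_{0} + v_{4} + v_{7} + v_{8} = 2·v_{3} — sig = (4; 2)

so the primitive-relation signature multiset is
{ (2; —) ×2,  (2; 1) ×4,  (2; 1,1,1),  (2; 1,1,2),  (2; 2),  (3; 1),  (4; 1),  (4; 2) }


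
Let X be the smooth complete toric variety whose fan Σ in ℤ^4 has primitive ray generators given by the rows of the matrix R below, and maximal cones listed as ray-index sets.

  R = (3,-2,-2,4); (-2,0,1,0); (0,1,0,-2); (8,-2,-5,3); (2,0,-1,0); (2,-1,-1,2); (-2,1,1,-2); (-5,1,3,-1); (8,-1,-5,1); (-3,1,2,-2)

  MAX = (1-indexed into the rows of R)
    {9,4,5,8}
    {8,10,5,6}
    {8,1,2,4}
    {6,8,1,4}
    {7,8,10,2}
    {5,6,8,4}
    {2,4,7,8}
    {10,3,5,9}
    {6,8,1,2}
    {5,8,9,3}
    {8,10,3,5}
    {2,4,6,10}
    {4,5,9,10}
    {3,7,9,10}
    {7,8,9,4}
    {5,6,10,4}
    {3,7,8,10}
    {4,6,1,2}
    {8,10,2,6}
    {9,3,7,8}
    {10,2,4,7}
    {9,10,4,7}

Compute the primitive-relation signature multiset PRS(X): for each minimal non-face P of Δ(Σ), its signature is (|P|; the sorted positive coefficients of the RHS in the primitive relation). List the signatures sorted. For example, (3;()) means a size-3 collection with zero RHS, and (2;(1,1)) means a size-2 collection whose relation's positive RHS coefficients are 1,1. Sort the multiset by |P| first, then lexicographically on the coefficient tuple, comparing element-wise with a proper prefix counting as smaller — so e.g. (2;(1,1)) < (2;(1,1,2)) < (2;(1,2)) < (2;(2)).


Σ has 16 primitive collections:

  P={2,5}:  v_{2} + v_{5} = 0  so sig = (2;())
  P={6,7}:  v_{6} + v_{7} = 0  so sig = (2;())
  P={2,3}:  v_{2} + v_{3} = v_{7}  so sig = (2;(1))
  P={3,4}:  v_{3} + v_{4} = v_{9}  so sig = (2;(1))
  P={3,6}:  v_{3} + v_{6} = v_{5}  so sig = (2;(1))
  P={5,7}:  v_{5} + v_{7} = v_{3}  so sig = (2;(1))
  P={1,3}:  v_{1} + v_{3} = v_{4} + v_{8}  so sig = (2;(1,1))
  P={1,10}:  v_{1} + v_{10} = v_{2} + v_{6}  so sig = (2;(1,1))
  P={2,9}:  v_{2} + v_{9} = v_{4} + v_{7}  so sig = (2;(1,1))
  P={6,9}:  v_{6} + v_{9} = v_{4} + v_{5}  so sig = (2;(1,1))
  P={1,5}:  v_{1} + v_{5} = v_{4} + v_{6} + v_{8}  so sig = (2;(1,1,1))
  P={1,7}:  v_{1} + v_{7} = v_{2} + v_{4} + v_{8}  so sig = (2;(1,1,1))
  P={1,9}:  v_{1} + v_{9} = 2·v_{4} + v_{8}  so sig = (2;(1,2))
  P={4,8,10}:  v_{4} + v_{8} + v_{10} = 0  so sig = (3;())
  P={8,9,10}:  v_{8} + v_{9} + v_{10} = v_{3}  so sig = (3;(1))
  P={2,4,6,8}:  v_{2} + v_{4} + v_{6} + v_{8} = v_{1}  so sig = (4;(1))

so the primitive-relation signature multiset is
[(2;()), (2;()), (2;(1)), (2;(1)), (2;(1)), (2;(1)), (2;(1,1)), (2;(1,1)), (2;(1,1)), (2;(1,1)), (2;(1,1,1)), (2;(1,1,1)), (2;(1,2)), (3;()), (3;(1)), (4;(1))]


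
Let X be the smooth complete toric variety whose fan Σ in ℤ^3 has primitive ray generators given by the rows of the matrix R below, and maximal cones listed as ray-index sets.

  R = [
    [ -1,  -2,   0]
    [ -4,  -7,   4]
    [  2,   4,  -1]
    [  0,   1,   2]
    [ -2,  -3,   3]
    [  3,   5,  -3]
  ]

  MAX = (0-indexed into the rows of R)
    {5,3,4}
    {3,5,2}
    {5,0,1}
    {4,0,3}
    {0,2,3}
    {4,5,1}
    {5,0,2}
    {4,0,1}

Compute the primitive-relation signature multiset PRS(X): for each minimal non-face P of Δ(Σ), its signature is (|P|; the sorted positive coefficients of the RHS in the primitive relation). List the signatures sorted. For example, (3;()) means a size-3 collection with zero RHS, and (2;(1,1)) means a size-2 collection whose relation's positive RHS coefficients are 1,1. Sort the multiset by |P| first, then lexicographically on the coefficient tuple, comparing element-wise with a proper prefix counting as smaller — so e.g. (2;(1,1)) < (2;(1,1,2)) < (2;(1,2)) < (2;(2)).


The 5 primitive collections of Σ (r=6, n=3):

  P = {1,2}:  v_{1} + v_{2} = v_{4}  ⟹  sig = (2;(1))
  P = {2,4}:  v_{2} + v_{4} = v_{3}  ⟹  sig = (2;(1))
  P = {1,3}:  v_{1} + v_{3} = 2·v_{4}  ⟹  sig = (2;(2))
  P = {0,4,5}:  v_{0} + v_{4} + v_{5} = 0  ⟹  sig = (3;())
  P = {0,3,5}:  v_{0} + v_{3} + v_{5} = v_{2}  ⟹  sig = (3;(1))

Hence PRS(X_Σ) =
    |P|=2: 3 collections, coeffs (1), (1), (2)
    |P|=3: 2 collections, coeffs (), (1)


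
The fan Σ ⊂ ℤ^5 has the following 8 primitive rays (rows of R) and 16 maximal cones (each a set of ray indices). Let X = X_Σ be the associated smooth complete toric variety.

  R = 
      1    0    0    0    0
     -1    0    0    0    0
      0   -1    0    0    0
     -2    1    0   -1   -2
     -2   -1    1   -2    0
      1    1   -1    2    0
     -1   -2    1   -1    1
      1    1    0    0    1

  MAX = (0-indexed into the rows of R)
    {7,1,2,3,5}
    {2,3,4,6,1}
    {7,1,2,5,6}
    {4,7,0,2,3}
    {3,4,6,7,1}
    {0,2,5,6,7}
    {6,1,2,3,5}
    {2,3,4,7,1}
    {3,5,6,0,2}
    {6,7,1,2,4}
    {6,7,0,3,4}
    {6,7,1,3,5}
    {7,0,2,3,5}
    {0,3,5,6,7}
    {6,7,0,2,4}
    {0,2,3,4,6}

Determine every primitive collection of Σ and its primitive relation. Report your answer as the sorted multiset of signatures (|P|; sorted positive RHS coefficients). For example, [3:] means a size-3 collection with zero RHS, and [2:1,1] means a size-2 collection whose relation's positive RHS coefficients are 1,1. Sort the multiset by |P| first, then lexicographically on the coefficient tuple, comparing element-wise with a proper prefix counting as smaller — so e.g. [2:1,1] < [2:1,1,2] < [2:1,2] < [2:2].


|primitive collections| = 3. Relations:

  • {0,1}:  v_{0} + v_{1} = 0  so sig = [2:]
  • {4,5}:  v_{4} + v_{5} = v_{1}  so sig = [2:1]
  • {2,3,6,7}:  v_{2} + v_{3} + v_{6} + v_{7} = v_{4}  so sig = [4:1]

so the primitive-relation signature multiset is
    [2:]
    [2:1]
    [4:1]


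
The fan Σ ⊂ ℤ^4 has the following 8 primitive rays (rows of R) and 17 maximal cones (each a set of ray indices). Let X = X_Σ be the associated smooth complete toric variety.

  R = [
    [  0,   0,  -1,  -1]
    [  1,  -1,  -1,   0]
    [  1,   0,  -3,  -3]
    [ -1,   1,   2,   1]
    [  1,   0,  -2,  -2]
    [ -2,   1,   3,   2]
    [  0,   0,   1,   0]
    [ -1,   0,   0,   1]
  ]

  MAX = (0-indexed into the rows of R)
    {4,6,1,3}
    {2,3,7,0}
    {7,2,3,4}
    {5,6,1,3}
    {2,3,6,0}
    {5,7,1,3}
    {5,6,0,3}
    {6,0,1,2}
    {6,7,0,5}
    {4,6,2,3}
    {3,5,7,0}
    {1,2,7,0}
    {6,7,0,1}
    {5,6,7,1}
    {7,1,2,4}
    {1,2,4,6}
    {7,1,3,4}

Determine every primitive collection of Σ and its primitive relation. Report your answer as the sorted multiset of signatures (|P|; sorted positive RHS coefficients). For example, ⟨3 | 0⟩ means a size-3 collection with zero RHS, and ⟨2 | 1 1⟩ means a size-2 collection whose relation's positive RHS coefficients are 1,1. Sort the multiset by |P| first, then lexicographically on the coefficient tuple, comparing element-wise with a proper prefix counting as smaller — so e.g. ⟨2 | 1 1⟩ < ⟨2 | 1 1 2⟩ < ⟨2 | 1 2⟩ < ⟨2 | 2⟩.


9 minimal non-faces of Δ(Σ) (on 8 rays):

  P = {0,4}:  v_{0} + v_{4} = v_{2}  ⟹  sig = ⟨2 | 1⟩
  P = {4,5}:  v_{4} + v_{5} = v_{0} + v_{3}  ⟹  sig = ⟨2 | 1 1⟩
  P = {2,5}:  v_{2} + v_{5} = 2·v_{0} + v_{3}  ⟹  sig = ⟨2 | 1 2⟩
  P = {0,1,3}:  v_{0} + v_{1} + v_{3} = 0  ⟹  sig = ⟨3 | 0⟩
  P = {1,2,3}:  v_{1} + v_{2} + v_{3} = v_{4}  ⟹  sig = ⟨3 | 1⟩
  P = {3,6,7}:  v_{3} + v_{6} + v_{7} = v_{5}  ⟹  sig = ⟨3 | 1⟩
  P = {4,6,7}:  v_{4} + v_{6} + v_{7} = v_{0}  ⟹  sig = ⟨3 | 1⟩
  P = {0,1,5}:  v_{0} + v_{1} + v_{5} = v_{6} + v_{7}  ⟹  sig = ⟨3 | 1 1⟩
  P = {2,6,7}:  v_{2} + v_{6} + v_{7} = 2·v_{0}  ⟹  sig = ⟨3 | 2⟩

Hence PRS(X_Σ) =
    |P|=2: 3 collections, coeffs (1), (1,1), (1,2)
    |P|=3: 6 collections, coeffs (), (1), (1), (1), (1,1), (2)


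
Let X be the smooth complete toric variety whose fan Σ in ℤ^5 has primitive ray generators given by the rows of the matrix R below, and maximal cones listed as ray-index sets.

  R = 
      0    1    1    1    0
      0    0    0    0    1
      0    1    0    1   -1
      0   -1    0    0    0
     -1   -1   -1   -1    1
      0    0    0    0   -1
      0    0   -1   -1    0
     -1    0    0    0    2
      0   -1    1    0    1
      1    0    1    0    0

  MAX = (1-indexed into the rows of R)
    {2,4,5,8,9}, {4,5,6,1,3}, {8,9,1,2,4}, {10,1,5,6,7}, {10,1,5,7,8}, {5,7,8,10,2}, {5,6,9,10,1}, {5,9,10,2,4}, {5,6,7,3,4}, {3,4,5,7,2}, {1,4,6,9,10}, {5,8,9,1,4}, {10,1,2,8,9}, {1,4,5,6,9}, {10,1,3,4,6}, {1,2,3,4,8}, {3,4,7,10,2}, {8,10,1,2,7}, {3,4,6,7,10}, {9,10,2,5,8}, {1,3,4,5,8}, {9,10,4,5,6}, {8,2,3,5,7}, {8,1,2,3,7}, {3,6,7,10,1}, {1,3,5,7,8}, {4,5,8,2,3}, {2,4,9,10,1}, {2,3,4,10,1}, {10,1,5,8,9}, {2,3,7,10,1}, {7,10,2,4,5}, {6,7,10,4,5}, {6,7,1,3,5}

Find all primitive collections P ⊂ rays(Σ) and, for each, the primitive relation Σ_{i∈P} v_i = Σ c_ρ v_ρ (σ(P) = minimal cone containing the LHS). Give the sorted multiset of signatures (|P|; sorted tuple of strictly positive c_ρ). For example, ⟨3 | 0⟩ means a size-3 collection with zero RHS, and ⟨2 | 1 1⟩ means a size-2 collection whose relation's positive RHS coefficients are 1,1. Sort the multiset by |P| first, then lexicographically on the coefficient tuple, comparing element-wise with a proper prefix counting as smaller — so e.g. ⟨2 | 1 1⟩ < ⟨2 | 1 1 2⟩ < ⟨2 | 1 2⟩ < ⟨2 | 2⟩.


11 collections generate NE(X_Σ); each relation:

  P = {2,6}:  v_{2} + v_{6} = 0  ⇒ sig = ⟨2 | 0⟩
  P = {3,9}:  v_{3} + v_{9} = v_{1} + v_{4}  ⇒ sig = ⟨2 | 1 1⟩
  P = {6,8}:  v_{6} + v_{8} = v_{1} + v_{5}  ⇒ sig = ⟨2 | 1 1⟩
  P = {7,9}:  v_{7} + v_{9} = v_{5} + v_{10}  ⇒ sig = ⟨2 | 1 1⟩
  P = {1,4,7}:  v_{1} + v_{4} + v_{7} = 0  ⇒ sig = ⟨3 | 0⟩
  P = {3,5,10}:  v_{3} + v_{5} + v_{10} = 0  ⇒ sig = ⟨3 | 0⟩
  P = {1,2,5}:  v_{1} + v_{2} + v_{5} = v_{8}  ⇒ sig = ⟨3 | 1⟩
  P = {3,8,10}:  v_{3} + v_{8} + v_{10} = v_{1} + v_{2}  ⇒ sig = ⟨3 | 1 1⟩
  P = {4,7,8}:  v_{4} + v_{7} + v_{8} = v_{2} + v_{5}  ⇒ sig = ⟨3 | 1 1⟩
  P = {4,8,10}:  v_{4} + v_{8} + v_{10} = v_{2} + v_{9}  ⇒ sig = ⟨3 | 1 1⟩
  P = {1,4,5,10}:  v_{1} + v_{4} + v_{5} + v_{10} = v_{9}  ⇒ sig = ⟨4 | 1⟩

Signatures (|P|; sorted positive RHS coefficients), sorted:
    ⟨2 | 0⟩
    ⟨2 | 1 1⟩
    ⟨2 | 1 1⟩
    ⟨2 | 1 1⟩
    ⟨3 | 0⟩
    ⟨3 | 0⟩
    ⟨3 | 1⟩
    ⟨3 | 1 1⟩
    ⟨3 | 1 1⟩
    ⟨3 | 1 1⟩
    ⟨4 | 1⟩


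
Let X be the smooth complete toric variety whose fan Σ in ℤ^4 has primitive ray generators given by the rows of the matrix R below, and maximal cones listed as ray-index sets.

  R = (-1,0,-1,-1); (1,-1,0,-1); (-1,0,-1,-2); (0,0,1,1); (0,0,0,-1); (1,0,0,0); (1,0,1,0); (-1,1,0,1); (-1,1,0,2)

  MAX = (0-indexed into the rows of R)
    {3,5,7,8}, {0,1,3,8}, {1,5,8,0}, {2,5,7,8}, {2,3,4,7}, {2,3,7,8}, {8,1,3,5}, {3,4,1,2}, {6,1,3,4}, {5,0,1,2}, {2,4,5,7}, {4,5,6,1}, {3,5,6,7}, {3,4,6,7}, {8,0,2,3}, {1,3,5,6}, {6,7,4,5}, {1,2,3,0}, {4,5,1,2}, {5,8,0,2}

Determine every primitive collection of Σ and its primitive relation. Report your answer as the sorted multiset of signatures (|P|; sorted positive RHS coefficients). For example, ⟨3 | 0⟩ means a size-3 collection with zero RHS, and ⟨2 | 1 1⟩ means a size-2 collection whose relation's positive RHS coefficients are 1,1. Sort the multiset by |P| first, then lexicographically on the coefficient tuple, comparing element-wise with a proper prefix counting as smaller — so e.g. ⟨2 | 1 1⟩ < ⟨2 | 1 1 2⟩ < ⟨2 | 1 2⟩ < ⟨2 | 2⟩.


Σ has 11 primitive collections:

  {1,7}:  v_{1} + v_{7} = 0  ⇒ sig = ⟨2 | 0⟩
  {0,4}:  v_{0} + v_{4} = v_{2}  ⇒ sig = ⟨2 | 1⟩
  {0,6}:  v_{0} + v_{6} = v_{4}  ⇒ sig = ⟨2 | 1⟩
  {4,8}:  v_{4} + v_{8} = v_{7}  ⇒ sig = ⟨2 | 1⟩
  {0,7}:  v_{0} + v_{7} = v_{2} + v_{8}  ⇒ sig = ⟨2 | 1 1⟩
  {6,8}:  v_{6} + v_{8} = v_{3} + v_{5} + v_{7}  ⇒ sig = ⟨2 | 1 1 1⟩
  {2,6}:  v_{2} + v_{6} = 2·v_{4}  ⇒ sig = ⟨2 | 2⟩
  {0,3,5}:  v_{0} + v_{3} + v_{5} = 0  ⇒ sig = ⟨3 | 0⟩
  {1,2,8}:  v_{1} + v_{2} + v_{8} = v_{0}  ⇒ sig = ⟨3 | 1⟩
  {2,3,5}:  v_{2} + v_{3} + v_{5} = v_{4}  ⇒ sig = ⟨3 | 1⟩
  {3,4,5}:  v_{3} + v_{4} + v_{5} = v_{6}  ⇒ sig = ⟨3 | 1⟩

Signatures (|P|; sorted positive RHS coefficients), sorted:
[⟨2 | 0⟩, ⟨2 | 1⟩, ⟨2 | 1⟩, ⟨2 | 1⟩, ⟨2 | 1 1⟩, ⟨2 | 1 1 1⟩, ⟨2 | 2⟩, ⟨3 | 0⟩, ⟨3 | 1⟩, ⟨3 | 1⟩, ⟨3 | 1⟩]


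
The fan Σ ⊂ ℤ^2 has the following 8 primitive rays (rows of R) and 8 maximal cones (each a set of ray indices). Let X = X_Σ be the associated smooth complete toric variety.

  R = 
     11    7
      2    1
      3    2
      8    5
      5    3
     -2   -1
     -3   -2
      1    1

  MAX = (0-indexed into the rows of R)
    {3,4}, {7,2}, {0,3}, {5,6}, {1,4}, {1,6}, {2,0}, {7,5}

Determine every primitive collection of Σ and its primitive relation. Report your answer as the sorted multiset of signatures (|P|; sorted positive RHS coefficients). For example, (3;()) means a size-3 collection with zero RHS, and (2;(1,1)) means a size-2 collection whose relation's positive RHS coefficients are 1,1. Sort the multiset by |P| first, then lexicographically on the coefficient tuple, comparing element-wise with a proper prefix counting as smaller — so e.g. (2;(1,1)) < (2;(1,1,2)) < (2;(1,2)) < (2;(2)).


Δ(Σ) — 8 vertices, 20 min non-faces:

  • {1,5}:  v_{1} + v_{5} = 0  →  sig = (2;())
  • {2,6}:  v_{2} + v_{6} = 0  →  sig = (2;())
  • {0,6}:  v_{0} + v_{6} = v_{3}  →  sig = (2;(1))
  • {1,2}:  v_{1} + v_{2} = v_{4}  →  sig = (2;(1))
  • {1,7}:  v_{1} + v_{7} = v_{2}  →  sig = (2;(1))
  • {2,3}:  v_{2} + v_{3} = v_{0}  →  sig = (2;(1))
  • {2,4}:  v_{2} + v_{4} = v_{3}  →  sig = (2;(1))
  • {2,5}:  v_{2} + v_{5} = v_{7}  →  sig = (2;(1))
  • {3,6}:  v_{3} + v_{6} = v_{4}  →  sig = (2;(1))
  • {4,5}:  v_{4} + v_{5} = v_{2}  →  sig = (2;(1))
  • {4,6}:  v_{4} + v_{6} = v_{1}  →  sig = (2;(1))
  • {6,7}:  v_{6} + v_{7} = v_{5}  →  sig = (2;(1))
  • {0,1}:  v_{0} + v_{1} = v_{3} + v_{4}  →  sig = (2;(1,1))
  • {0,4}:  v_{0} + v_{4} = 2·v_{3}  →  sig = (2;(2))
  • {1,3}:  v_{1} + v_{3} = 2·v_{4}  →  sig = (2;(2))
  • {3,5}:  v_{3} + v_{5} = 2·v_{2}  →  sig = (2;(2))
  • {4,7}:  v_{4} + v_{7} = 2·v_{2}  →  sig = (2;(2))
  • {0,5}:  v_{0} + v_{5} = 3·v_{2}  →  sig = (2;(3))
  • {3,7}:  v_{3} + v_{7} = 3·v_{2}  →  sig = (2;(3))
  • {0,7}:  v_{0} + v_{7} = 4·v_{2}  →  sig = (2;(4))

so the primitive-relation signature multiset is
{ (2;()) ×2,  (2;(1)) ×10,  (2;(1,1)),  (2;(2)) ×4,  (2;(3)) ×2,  (2;(4)) }


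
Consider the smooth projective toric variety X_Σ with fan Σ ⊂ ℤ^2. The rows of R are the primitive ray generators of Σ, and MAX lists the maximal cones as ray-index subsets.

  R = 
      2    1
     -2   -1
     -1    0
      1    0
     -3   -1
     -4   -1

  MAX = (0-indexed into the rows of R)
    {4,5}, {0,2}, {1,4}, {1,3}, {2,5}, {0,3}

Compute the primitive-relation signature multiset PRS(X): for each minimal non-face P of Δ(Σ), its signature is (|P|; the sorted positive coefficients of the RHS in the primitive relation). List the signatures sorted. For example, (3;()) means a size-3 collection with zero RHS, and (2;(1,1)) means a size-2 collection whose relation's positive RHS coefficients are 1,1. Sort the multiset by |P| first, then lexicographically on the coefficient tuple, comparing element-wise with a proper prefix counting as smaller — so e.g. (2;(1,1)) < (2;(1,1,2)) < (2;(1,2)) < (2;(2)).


9 collections generate NE(X_Σ); each relation:

  P = {0,1}:  v_{0} + v_{1} = 0 ; sig = (2;())
  P = {2,3}:  v_{2} + v_{3} = 0 ; sig = (2;())
  P = {0,4}:  v_{0} + v_{4} = v_{2} ; sig = (2;(1))
  P = {1,2}:  v_{1} + v_{2} = v_{4} ; sig = (2;(1))
  P = {2,4}:  v_{2} + v_{4} = v_{5} ; sig = (2;(1))
  P = {3,4}:  v_{3} + v_{4} = v_{1} ; sig = (2;(1))
  P = {3,5}:  v_{3} + v_{5} = v_{4} ; sig = (2;(1))
  P = {0,5}:  v_{0} + v_{5} = 2·v_{2} ; sig = (2;(2))
  P = {1,5}:  v_{1} + v_{5} = 2·v_{4} ; sig = (2;(2))

Hence PRS(X_Σ) =
    |P|=2: 9 collections, coeffs (), (), (1), (1), (1), (1), (1), (2), (2)


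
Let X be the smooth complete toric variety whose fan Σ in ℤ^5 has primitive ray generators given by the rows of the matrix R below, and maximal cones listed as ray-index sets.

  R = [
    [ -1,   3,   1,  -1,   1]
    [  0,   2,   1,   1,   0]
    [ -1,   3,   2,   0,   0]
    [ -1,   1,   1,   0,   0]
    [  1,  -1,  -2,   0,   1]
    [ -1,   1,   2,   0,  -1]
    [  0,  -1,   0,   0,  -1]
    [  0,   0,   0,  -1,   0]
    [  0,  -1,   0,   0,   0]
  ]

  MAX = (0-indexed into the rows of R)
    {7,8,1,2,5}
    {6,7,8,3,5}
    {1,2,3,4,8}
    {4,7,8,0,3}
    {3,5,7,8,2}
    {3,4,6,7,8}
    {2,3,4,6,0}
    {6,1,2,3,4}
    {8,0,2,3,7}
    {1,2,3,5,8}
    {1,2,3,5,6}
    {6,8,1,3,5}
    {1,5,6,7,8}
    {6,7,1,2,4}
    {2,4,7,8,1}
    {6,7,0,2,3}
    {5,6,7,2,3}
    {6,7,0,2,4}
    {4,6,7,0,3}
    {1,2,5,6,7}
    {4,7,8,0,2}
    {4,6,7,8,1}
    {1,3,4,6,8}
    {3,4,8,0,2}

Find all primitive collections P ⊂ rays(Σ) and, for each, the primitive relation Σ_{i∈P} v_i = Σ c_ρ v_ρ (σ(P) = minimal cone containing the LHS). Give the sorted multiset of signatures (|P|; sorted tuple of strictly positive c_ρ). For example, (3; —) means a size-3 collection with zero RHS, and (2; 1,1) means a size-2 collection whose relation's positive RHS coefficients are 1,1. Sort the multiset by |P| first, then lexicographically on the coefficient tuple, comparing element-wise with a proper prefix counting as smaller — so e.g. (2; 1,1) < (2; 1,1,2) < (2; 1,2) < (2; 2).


Σ has 7 primitive collections:

  • {4,5}:  v_{4} + v_{5} = 0 ; sig = (2; —)
  • {0,5}:  v_{0} + v_{5} = v_{2} + v_{3} + v_{7} ; sig = (2; 1,1,1)
  • {0,1}:  v_{0} + v_{1} = 2·v_{2} + v_{4} ; sig = (2; 1,2)
  • {1,3,7}:  v_{1} + v_{3} + v_{7} = v_{2} ; sig = (3; 1)
  • {2,6,8}:  v_{2} + v_{6} + v_{8} = v_{5} ; sig = (3; 1)
  • {0,6,8}:  v_{0} + v_{6} + v_{8} = v_{3} + v_{7} ; sig = (3; 1,1)
  • {2,3,4,7}:  v_{2} + v_{3} + v_{4} + v_{7} = v_{0} ; sig = (4; 1)

Sorted signature multiset PRS(X):
    (2; —)
    (2; 1,1,1)
    (2; 1,2)
    (3; 1)
    (3; 1)
    (3; 1,1)
    (4; 1)


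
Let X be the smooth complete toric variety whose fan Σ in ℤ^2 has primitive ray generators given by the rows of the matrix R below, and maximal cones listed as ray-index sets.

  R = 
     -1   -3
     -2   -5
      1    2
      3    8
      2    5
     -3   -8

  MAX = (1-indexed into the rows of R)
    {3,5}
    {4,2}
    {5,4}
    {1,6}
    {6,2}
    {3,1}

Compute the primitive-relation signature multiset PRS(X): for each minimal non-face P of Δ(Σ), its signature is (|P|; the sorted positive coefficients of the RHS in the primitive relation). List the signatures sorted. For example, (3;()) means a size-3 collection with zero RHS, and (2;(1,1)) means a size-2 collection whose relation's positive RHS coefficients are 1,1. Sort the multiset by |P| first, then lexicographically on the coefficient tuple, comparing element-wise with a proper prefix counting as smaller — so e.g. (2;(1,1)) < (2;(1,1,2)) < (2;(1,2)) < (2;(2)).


Primitive collections (9):

  • {2,5}:  v_{2} + v_{5} = 0 — sig = (2;())
  • {4,6}:  v_{4} + v_{6} = 0 — sig = (2;())
  • {1,2}:  v_{1} + v_{2} = v_{6} — sig = (2;(1))
  • {1,4}:  v_{1} + v_{4} = v_{5} — sig = (2;(1))
  • {1,5}:  v_{1} + v_{5} = v_{3} — sig = (2;(1))
  • {2,3}:  v_{2} + v_{3} = v_{1} — sig = (2;(1))
  • {5,6}:  v_{5} + v_{6} = v_{1} — sig = (2;(1))
  • {3,4}:  v_{3} + v_{4} = 2·v_{5} — sig = (2;(2))
  • {3,6}:  v_{3} + v_{6} = 2·v_{1} — sig = (2;(2))

Signatures (|P|; sorted positive RHS coefficients), sorted:
[(2;()), (2;()), (2;(1)), (2;(1)), (2;(1)), (2;(1)), (2;(1)), (2;(2)), (2;(2))]


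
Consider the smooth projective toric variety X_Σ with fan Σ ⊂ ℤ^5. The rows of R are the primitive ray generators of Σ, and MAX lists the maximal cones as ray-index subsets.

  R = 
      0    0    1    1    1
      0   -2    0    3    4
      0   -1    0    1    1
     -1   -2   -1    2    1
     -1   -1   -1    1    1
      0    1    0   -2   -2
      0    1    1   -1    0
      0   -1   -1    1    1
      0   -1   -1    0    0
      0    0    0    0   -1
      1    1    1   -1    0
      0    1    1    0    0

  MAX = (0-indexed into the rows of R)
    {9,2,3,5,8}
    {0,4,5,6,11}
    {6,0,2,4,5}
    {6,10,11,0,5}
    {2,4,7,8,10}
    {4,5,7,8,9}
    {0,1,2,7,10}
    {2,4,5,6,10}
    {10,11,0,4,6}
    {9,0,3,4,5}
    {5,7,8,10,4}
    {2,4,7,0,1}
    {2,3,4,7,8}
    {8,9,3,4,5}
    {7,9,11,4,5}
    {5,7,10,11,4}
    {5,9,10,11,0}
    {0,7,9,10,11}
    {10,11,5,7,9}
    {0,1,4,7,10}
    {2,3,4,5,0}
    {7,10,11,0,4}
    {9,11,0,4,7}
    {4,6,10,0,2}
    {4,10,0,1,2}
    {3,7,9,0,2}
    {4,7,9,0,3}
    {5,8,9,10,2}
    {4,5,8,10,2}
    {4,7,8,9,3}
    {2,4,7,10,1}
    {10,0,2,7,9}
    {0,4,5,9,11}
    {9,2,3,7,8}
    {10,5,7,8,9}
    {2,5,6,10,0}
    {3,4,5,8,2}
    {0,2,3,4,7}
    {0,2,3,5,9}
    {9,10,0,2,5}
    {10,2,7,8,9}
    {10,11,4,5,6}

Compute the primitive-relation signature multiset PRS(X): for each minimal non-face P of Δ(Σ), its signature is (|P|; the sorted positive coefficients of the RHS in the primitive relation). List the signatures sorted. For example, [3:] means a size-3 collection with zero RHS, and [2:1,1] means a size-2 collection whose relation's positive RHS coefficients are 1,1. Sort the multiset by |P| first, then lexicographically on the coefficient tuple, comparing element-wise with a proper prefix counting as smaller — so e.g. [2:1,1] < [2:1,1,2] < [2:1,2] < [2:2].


Minimal non-faces — 22 found among 12 rays, 42 max cones:

  P = {8,11}:  v_{8} + v_{11} = 0 — sig = [2:]
  P = {0,8}:  v_{0} + v_{8} = v_{2} — sig = [2:1]
  P = {2,11}:  v_{2} + v_{11} = v_{0} — sig = [2:1]
  P = {3,10}:  v_{3} + v_{10} = v_{2} — sig = [2:1]
  P = {6,7}:  v_{6} + v_{7} = v_{4} + v_{10} — sig = [2:1,1]
  P = {6,9}:  v_{6} + v_{9} = v_{0} + v_{5} — sig = [2:1,1]
  P = {1,5}:  v_{1} + v_{5} = v_{2} + v_{4} + v_{10} — sig = [2:1,1,1]
  P = {1,9}:  v_{1} + v_{9} = v_{0} + v_{2} + v_{7} — sig = [2:1,1,1]
  P = {3,11}:  v_{3} + v_{11} = v_{0} + v_{4} + v_{9} — sig = [2:1,1,1]
  P = {3,6}:  v_{3} + v_{6} = v_{0} + v_{2} + v_{4} + v_{5} — sig = [2:1,1,1,1]
  P = {6,8}:  v_{6} + v_{8} = v_{2} + v_{4} + v_{5} + v_{10} — sig = [2:1,1,1,1]
  P = {1,3}:  v_{1} + v_{3} = v_{0} + 2·v_{2} + v_{4} + v_{7} — sig = [2:1,1,1,2]
  P = {1,8}:  v_{1} + v_{8} = 2·v_{2} + v_{4} + v_{7} + v_{10} — sig = [2:1,1,1,2]
  P = {1,11}:  v_{1} + v_{11} = 2·v_{0} + v_{4} + v_{7} + v_{10} — sig = [2:1,1,1,2]
  P = {1,6}:  v_{1} + v_{6} = v_{0} + v_{2} + 2·v_{4} + 2·v_{10} — sig = [2:1,1,2,2]
  P = {0,5,7}:  v_{0} + v_{5} + v_{7} = 0 — sig = [3:]
  P = {4,9,10}:  v_{4} + v_{9} + v_{10} = 0 — sig = [3:]
  P = {2,4,9}:  v_{2} + v_{4} + v_{9} = v_{3} — sig = [3:1]
  P = {2,5,7}:  v_{2} + v_{5} + v_{7} = v_{8} — sig = [3:1]
  P = {3,5,7}:  v_{3} + v_{5} + v_{7} = v_{4} + v_{8} + v_{9} — sig = [3:1,1,1]
  P = {0,4,5,10}:  v_{0} + v_{4} + v_{5} + v_{10} = v_{6} — sig = [4:1]
  P = {0,2,4,7,10}:  v_{0} + v_{2} + v_{4} + v_{7} + v_{10} = v_{1} — sig = [5:1]

Signatures (|P|; sorted positive RHS coefficients), sorted:
[[2:], [2:1], [2:1], [2:1], [2:1,1], [2:1,1], [2:1,1,1], [2:1,1,1], [2:1,1,1], [2:1,1,1,1], [2:1,1,1,1], [2:1,1,1,2], [2:1,1,1,2], [2:1,1,1,2], [2:1,1,2,2], [3:], [3:], [3:1], [3:1], [3:1,1,1], [4:1], [5:1]]


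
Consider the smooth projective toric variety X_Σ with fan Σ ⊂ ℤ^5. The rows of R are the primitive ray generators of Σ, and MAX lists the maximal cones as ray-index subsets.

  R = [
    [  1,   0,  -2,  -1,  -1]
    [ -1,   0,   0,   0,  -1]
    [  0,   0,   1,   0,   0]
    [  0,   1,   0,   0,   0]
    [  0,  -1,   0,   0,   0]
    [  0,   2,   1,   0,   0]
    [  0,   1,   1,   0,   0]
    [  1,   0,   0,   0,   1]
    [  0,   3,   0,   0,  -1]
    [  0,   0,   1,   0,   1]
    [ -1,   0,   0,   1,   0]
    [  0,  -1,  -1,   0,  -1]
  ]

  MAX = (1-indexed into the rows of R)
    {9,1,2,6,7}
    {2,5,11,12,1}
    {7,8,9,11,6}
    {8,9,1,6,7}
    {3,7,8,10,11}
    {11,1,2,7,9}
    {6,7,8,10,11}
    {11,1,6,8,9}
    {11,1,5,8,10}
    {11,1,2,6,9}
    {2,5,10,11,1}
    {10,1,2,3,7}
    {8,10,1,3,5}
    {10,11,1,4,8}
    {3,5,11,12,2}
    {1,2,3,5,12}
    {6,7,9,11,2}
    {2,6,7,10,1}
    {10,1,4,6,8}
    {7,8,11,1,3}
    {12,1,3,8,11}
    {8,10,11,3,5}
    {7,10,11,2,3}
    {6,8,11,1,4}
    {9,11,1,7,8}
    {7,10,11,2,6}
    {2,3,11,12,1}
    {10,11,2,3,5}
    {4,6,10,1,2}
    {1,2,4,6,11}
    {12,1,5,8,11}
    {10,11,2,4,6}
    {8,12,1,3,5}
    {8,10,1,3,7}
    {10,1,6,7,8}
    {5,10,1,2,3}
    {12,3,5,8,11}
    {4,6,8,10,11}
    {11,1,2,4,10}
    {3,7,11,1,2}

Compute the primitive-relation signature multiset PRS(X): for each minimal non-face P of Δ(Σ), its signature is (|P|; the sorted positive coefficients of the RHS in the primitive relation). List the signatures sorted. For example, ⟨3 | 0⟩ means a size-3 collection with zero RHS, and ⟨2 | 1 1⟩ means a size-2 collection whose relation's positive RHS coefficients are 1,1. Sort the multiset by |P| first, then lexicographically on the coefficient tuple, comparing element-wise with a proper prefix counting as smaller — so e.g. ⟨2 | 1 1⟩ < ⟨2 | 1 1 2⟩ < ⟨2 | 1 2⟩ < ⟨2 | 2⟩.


21 minimal non-faces of Δ(Σ) (on 12 rays):

  P={2,8}:  v_{2} + v_{8} = 0 — sig = ⟨2 | 0⟩
  P={4,5}:  v_{4} + v_{5} = 0 — sig = ⟨2 | 0⟩
  P={3,4}:  v_{3} + v_{4} = v_{7} — sig = ⟨2 | 1⟩
  P={4,7}:  v_{4} + v_{7} = v_{6} — sig = ⟨2 | 1⟩
  P={5,6}:  v_{5} + v_{6} = v_{7} — sig = ⟨2 | 1⟩
  P={5,7}:  v_{5} + v_{7} = v_{3} — sig = ⟨2 | 1⟩
  P={10,12}:  v_{10} + v_{12} = v_{5} — sig = ⟨2 | 1⟩
  P={9,10}:  v_{9} + v_{10} = v_{4} + v_{6} — sig = ⟨2 | 1 1⟩
  P={4,12}:  v_{4} + v_{12} = v_{1} + v_{3} + v_{11} — sig = ⟨2 | 1 1 1⟩
  P={6,12}:  v_{6} + v_{12} = v_{1} + v_{3} + v_{7} + v_{11} — sig = ⟨2 | 1 1 1 1⟩
  P={4,9}:  v_{4} + v_{9} = v_{1} + 2·v_{6} + v_{11} — sig = ⟨2 | 1 1 2⟩
  P={5,9}:  v_{5} + v_{9} = v_{1} + 2·v_{7} + v_{11} — sig = ⟨2 | 1 1 2⟩
  P={7,12}:  v_{7} + v_{12} = v_{1} + 2·v_{3} + v_{11} — sig = ⟨2 | 1 1 2⟩
  P={3,9}:  v_{3} + v_{9} = v_{1} + 3·v_{7} + v_{11} — sig = ⟨2 | 1 1 3⟩
  P={9,12}:  v_{9} + v_{12} = 2·v_{1} + v_{3} + 2·v_{7} + 2·v_{11} — sig = ⟨2 | 1 2 2 2⟩
  P={3,6}:  v_{3} + v_{6} = 2·v_{7} — sig = ⟨2 | 2⟩
  P={1,3,10,11}:  v_{1} + v_{3} + v_{10} + v_{11} = 0 — sig = ⟨4 | 0⟩
  P={1,3,5,11}:  v_{1} + v_{3} + v_{5} + v_{11} = v_{12} — sig = ⟨4 | 1⟩
  P={1,6,7,11}:  v_{1} + v_{6} + v_{7} + v_{11} = v_{9} — sig = ⟨4 | 1⟩
  P={1,7,10,11}:  v_{1} + v_{7} + v_{10} + v_{11} = v_{4} — sig = ⟨4 | 1⟩
  P={1,6,10,11}:  v_{1} + v_{6} + v_{10} + v_{11} = 2·v_{4} — sig = ⟨4 | 2⟩

Hence PRS(X_Σ) =
    |P|=2: 16 collections, coeffs (), (), (1), (1), (1), (1), (1), (1,1), (1,1,1), (1,1,1,1), (1,1,2), (1,1,2), (1,1,2), (1,1,3), (1,2,2,2), (2)
    |P|=4: 5 collections, coeffs (), (1), (1), (1), (2)


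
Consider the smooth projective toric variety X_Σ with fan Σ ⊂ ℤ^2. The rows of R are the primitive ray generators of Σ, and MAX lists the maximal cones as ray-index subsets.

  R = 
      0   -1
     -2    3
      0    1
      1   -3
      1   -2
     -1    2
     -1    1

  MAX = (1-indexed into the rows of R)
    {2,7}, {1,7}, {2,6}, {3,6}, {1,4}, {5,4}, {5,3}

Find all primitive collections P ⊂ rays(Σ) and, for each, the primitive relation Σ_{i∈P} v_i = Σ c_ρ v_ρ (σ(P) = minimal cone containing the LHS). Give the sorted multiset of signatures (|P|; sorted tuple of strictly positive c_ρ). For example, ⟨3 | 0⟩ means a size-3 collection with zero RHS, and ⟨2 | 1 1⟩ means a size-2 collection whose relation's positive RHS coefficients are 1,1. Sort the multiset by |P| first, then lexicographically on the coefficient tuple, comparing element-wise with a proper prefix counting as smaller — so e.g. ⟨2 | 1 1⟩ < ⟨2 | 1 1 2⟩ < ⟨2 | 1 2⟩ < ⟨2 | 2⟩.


|primitive collections| = 14. Relations:

  • {1,3}:  v_{1} + v_{3} = 0  so sig = ⟨2 | 0⟩
  • {5,6}:  v_{5} + v_{6} = 0  so sig = ⟨2 | 0⟩
  • {1,5}:  v_{1} + v_{5} = v_{4}  so sig = ⟨2 | 1⟩
  • {1,6}:  v_{1} + v_{6} = v_{7}  so sig = ⟨2 | 1⟩
  • {2,5}:  v_{2} + v_{5} = v_{7}  so sig = ⟨2 | 1⟩
  • {3,4}:  v_{3} + v_{4} = v_{5}  so sig = ⟨2 | 1⟩
  • {3,7}:  v_{3} + v_{7} = v_{6}  so sig = ⟨2 | 1⟩
  • {4,6}:  v_{4} + v_{6} = v_{1}  so sig = ⟨2 | 1⟩
  • {5,7}:  v_{5} + v_{7} = v_{1}  so sig = ⟨2 | 1⟩
  • {6,7}:  v_{6} + v_{7} = v_{2}  so sig = ⟨2 | 1⟩
  • {2,4}:  v_{2} + v_{4} = v_{1} + v_{7}  so sig = ⟨2 | 1 1⟩
  • {1,2}:  v_{1} + v_{2} = 2·v_{7}  so sig = ⟨2 | 2⟩
  • {2,3}:  v_{2} + v_{3} = 2·v_{6}  so sig = ⟨2 | 2⟩
  • {4,7}:  v_{4} + v_{7} = 2·v_{1}  so sig = ⟨2 | 2⟩

Hence PRS(X_Σ) =
[⟨2 | 0⟩, ⟨2 | 0⟩, ⟨2 | 1⟩, ⟨2 | 1⟩, ⟨2 | 1⟩, ⟨2 | 1⟩, ⟨2 | 1⟩, ⟨2 | 1⟩, ⟨2 | 1⟩, ⟨2 | 1⟩, ⟨2 | 1 1⟩, ⟨2 | 2⟩, ⟨2 | 2⟩, ⟨2 | 2⟩]


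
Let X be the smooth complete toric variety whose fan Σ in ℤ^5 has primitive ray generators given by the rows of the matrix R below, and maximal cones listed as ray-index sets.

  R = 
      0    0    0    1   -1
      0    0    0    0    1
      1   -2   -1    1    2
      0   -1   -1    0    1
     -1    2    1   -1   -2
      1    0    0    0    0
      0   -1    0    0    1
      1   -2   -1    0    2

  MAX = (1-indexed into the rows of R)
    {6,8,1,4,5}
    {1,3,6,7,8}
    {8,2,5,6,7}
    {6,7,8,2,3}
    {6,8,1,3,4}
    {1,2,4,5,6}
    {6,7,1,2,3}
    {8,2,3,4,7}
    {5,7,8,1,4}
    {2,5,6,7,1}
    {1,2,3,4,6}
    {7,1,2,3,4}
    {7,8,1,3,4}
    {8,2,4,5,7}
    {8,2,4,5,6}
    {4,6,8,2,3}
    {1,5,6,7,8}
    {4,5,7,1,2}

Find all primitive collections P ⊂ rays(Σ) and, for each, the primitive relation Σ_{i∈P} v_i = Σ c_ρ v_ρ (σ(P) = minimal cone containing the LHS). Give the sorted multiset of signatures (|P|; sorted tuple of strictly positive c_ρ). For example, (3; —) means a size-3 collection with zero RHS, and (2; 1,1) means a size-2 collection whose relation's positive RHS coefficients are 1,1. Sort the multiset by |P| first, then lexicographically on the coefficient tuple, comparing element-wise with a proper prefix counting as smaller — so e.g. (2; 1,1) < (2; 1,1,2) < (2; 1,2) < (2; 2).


The 3 primitive collections of Σ (r=8, n=5):

  • {3,5}:  v_{3} + v_{5} = 0  →  sig = (2; —)
  • {1,2,8}:  v_{1} + v_{2} + v_{8} = v_{3}  →  sig = (3; 1)
  • {4,6,7}:  v_{4} + v_{6} + v_{7} = v_{8}  →  sig = (3; 1)

Signatures (|P|; sorted positive RHS coefficients), sorted:
[(2; —), (3; 1), (3; 1)]


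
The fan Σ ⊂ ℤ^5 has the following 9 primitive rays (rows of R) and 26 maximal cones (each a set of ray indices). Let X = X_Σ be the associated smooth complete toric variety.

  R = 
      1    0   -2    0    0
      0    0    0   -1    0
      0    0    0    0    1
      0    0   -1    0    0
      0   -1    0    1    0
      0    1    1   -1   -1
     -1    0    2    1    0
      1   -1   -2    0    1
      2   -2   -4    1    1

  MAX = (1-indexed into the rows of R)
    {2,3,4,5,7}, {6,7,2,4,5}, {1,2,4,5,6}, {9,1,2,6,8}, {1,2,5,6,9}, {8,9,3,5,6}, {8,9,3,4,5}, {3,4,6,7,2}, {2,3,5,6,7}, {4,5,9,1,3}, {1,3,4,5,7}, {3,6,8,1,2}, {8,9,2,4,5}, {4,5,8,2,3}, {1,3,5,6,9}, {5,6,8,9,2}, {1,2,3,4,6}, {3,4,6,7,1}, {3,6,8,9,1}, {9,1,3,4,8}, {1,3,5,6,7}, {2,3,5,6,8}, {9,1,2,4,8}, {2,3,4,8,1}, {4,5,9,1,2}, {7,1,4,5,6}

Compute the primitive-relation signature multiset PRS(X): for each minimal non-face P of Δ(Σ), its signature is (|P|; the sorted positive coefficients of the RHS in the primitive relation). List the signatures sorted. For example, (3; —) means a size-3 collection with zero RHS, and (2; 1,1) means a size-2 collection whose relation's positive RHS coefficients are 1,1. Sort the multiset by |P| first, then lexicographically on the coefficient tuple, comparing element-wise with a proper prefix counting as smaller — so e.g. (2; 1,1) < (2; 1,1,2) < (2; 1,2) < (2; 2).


9 collections generate NE(X_Σ); each relation:

  P={7,8}:  v_{7} + v_{8} = v_{3} + v_{5}  so sig = (2; 1,1)
  P={7,9}:  v_{7} + v_{9} = v_{1} + v_{3} + 2·v_{5}  so sig = (2; 1,1,2)
  P={1,2,7}:  v_{1} + v_{2} + v_{7} = 0  so sig = (3; —)
  P={1,5,8}:  v_{1} + v_{5} + v_{8} = v_{9}  so sig = (3; 1)
  P={4,6,8}:  v_{4} + v_{6} + v_{8} = v_{1} + v_{2}  so sig = (3; 1,1)
  P={4,6,9}:  v_{4} + v_{6} + v_{9} = 2·v_{1} + v_{2} + v_{5}  so sig = (3; 1,1,2)
  P={2,3,9}:  v_{2} + v_{3} + v_{9} = 2·v_{8}  so sig = (3; 2)
  P={3,4,5,6}:  v_{3} + v_{4} + v_{5} + v_{6} = 0  so sig = (4; —)
  P={1,2,3,5}:  v_{1} + v_{2} + v_{3} + v_{5} = v_{8}  so sig = (4; 1)

so the primitive-relation signature multiset is
    |P|=2: 2 collections, coeffs (1,1), (1,1,2)
    |P|=3: 5 collections, coeffs (), (1), (1,1), (1,1,2), (2)
    |P|=4: 2 collections, coeffs (), (1)


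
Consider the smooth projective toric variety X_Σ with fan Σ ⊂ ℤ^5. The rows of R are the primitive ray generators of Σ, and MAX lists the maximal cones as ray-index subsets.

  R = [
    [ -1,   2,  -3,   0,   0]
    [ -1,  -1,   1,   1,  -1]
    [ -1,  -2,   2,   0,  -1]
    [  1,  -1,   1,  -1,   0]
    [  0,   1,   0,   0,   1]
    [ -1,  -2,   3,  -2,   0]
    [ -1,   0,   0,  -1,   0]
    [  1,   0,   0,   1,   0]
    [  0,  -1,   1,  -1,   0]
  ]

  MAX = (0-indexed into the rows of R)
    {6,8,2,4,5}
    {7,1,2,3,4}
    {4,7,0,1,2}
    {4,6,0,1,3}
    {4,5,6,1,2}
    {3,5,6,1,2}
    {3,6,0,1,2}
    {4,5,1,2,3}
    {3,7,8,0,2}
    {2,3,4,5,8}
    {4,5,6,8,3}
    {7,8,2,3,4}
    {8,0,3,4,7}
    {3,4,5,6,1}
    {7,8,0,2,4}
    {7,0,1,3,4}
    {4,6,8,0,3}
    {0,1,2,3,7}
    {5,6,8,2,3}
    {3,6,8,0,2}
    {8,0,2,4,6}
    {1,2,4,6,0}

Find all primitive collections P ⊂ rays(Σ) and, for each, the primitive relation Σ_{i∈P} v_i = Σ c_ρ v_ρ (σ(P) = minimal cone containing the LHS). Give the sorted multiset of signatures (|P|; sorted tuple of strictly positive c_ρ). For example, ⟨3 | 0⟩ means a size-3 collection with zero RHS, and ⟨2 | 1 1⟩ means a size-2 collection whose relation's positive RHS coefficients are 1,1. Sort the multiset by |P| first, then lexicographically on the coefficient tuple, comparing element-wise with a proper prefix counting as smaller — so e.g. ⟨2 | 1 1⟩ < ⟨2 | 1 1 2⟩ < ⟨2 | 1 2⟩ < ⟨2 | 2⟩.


The 6 primitive collections of Σ (r=9, n=5):

  P={6,7}:  v_{6} + v_{7} = 0  ⇒ sig = ⟨2 | 0⟩
  P={1,8}:  v_{1} + v_{8} = v_{2}  ⇒ sig = ⟨2 | 1⟩
  P={5,7}:  v_{5} + v_{7} = v_{2} + v_{3} + v_{4}  ⇒ sig = ⟨2 | 1 1 1⟩
  P={0,5}:  v_{0} + v_{5} = 2·v_{6}  ⇒ sig = ⟨2 | 2⟩
  P={0,2,3,4}:  v_{0} + v_{2} + v_{3} + v_{4} = v_{6}  ⇒ sig = ⟨4 | 1⟩
  P={2,3,4,6}:  v_{2} + v_{3} + v_{4} + v_{6} = v_{5}  ⇒ sig = ⟨4 | 1⟩

Sorted signature multiset PRS(X):
{ ⟨2 | 0⟩,  ⟨2 | 1⟩,  ⟨2 | 1 1 1⟩,  ⟨2 | 2⟩,  ⟨4 | 1⟩ ×2 }
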